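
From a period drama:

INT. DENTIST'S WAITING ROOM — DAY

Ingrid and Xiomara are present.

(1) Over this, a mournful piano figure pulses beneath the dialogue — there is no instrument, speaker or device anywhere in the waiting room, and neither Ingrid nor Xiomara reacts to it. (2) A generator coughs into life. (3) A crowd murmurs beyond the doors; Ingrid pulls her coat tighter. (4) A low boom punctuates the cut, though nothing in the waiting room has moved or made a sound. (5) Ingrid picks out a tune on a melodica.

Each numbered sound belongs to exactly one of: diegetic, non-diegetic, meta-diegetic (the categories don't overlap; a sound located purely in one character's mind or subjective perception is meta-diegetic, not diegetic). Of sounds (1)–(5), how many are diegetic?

Sound (1): nothing in the waiting room produces it and the characters don't hear it — pure soundtrack, so non-diegetic.
(2) is diegetic: the sound comes from a generator physically present in the location.
(3) it's the actual ambient sound of the location → diegetic.
(4) nothing in the scene produces it; it's an accent added for the audience → non-diegetic.
(5) is diegetic: Ingrid is producing the music live, in the story world.
So 3 of the 5 are diegetic: (2), (3), (5).

3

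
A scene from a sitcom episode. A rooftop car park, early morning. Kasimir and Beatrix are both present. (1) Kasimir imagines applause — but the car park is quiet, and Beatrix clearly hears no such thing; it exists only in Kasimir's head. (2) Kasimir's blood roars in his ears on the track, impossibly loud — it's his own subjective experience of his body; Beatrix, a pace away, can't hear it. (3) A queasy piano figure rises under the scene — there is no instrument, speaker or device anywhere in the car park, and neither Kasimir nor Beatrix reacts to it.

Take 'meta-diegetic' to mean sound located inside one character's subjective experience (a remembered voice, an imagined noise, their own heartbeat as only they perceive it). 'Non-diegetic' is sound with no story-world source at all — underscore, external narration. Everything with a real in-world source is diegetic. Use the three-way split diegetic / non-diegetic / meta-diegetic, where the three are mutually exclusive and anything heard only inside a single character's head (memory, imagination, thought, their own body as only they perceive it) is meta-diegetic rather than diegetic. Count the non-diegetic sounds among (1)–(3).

Sound (1): subjective to Kasimir: the car park is silent and Beatrix hears nothing, so meta-diegetic.
Sound (2): a subjective body sound — Kasimir's private perception, inaudible to Beatrix, so meta-diegetic.
(3) is non-diegetic: score with no on-screen or off-screen source; it exists for the audience alone.
So 1 of the 3 is non-diegetic: (3).

1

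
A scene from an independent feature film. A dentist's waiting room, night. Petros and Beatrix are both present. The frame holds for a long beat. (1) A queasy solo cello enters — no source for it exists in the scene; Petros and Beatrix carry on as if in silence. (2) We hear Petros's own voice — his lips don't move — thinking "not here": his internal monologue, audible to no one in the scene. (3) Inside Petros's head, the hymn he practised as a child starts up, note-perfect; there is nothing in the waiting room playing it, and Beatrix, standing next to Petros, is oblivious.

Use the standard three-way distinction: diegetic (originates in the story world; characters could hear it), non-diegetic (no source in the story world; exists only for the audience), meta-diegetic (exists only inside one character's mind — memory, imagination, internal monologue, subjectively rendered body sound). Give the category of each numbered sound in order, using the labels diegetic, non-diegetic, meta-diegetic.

(1) is non-diegetic: nothing in the waiting room produces it and the characters don't hear it — pure soundtrack.
(2) it's Petros's unspoken thought, heard only by the audience via his subjectivity → meta-diegetic.
(3) is meta-diegetic: the music is a memory playing inside Petros's mind alone; no real-world source, Beatrix can't hear it.

non-diegetic, meta-diegetic, meta-diegetic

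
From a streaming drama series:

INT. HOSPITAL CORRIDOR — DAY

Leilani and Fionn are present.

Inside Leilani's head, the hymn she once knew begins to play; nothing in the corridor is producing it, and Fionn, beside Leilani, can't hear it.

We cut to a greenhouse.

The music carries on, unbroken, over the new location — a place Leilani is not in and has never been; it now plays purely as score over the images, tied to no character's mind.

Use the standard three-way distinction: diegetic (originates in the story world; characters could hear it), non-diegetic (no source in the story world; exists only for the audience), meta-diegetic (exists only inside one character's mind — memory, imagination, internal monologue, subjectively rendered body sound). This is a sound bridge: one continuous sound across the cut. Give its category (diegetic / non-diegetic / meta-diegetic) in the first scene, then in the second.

meta-diegetic, non-diegetic

Scene one: the music exists only inside Leilani's mind; Fionn can't hear it → meta-diegetic.
Scene two: it's detached from Leilani entirely and plays over unrelated images with no in-world source — conventional underscore → non-diegetic.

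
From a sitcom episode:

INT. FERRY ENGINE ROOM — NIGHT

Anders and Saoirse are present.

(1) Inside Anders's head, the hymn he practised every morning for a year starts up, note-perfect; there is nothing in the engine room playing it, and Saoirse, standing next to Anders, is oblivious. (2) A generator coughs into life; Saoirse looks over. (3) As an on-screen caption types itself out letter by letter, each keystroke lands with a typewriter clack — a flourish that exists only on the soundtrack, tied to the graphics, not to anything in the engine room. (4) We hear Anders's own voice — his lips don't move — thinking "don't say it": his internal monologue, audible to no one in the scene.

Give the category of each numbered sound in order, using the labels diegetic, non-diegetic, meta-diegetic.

meta-diegetic, diegetic, non-diegetic, meta-diegetic

Sound (1): it lives in Anders's subjectivity, not in the engine room, so meta-diegetic.
(2) the sound comes from a generator physically present in the location → diegetic.
(3) it accompanies on-screen graphics, not anything inside the story world → non-diegetic.
Sound (4): internal monologue — inside Anders's mind, not spoken into the scene, so meta-diegetic.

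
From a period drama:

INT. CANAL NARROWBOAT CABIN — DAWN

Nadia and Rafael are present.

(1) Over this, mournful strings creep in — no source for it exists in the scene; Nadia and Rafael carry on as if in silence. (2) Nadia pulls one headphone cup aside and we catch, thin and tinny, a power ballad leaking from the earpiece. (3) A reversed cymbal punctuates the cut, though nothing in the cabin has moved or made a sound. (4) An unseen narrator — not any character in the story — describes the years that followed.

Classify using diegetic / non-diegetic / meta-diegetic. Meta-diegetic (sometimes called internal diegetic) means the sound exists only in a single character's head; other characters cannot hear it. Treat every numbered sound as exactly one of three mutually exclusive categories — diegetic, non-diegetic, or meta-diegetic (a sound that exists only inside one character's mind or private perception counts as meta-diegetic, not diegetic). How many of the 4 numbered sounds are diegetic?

1

(1) is non-diegetic: nothing in the cabin produces it and the characters don't hear it — pure soundtrack.
Sound (2): the headphones are an on-screen source, so diegetic.
Sound (3): nothing in the scene produces it; it's an accent added for the audience, so non-diegetic.
(4) is non-diegetic: external voice-over — not a character, not heard by anyone in the scene.
So 1 of the 4 is diegetic: (2).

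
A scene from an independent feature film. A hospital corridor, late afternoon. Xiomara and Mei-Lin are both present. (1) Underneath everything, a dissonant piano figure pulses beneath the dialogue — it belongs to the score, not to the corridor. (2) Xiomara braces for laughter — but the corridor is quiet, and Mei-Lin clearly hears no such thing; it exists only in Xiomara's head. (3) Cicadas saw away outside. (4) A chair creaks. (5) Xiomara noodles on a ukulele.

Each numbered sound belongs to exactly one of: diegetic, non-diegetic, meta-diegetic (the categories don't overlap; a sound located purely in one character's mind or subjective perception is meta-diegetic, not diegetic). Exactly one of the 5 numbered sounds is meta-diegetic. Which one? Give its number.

2

(1) is non-diegetic: score with no on-screen or off-screen source; it exists for the audience alone.
(2) is meta-diegetic: the sound is imagined by Xiomara; nothing in the story world is producing it and Mei-Lin can't hear it.
Sound (3): it's the actual ambient sound of the location, so diegetic.
(4) is diegetic: an in-world source (a chair); characters could hear it.
(5) is diegetic: the instrument and the performer are both in the scene.
Only (2) is meta-diegetic.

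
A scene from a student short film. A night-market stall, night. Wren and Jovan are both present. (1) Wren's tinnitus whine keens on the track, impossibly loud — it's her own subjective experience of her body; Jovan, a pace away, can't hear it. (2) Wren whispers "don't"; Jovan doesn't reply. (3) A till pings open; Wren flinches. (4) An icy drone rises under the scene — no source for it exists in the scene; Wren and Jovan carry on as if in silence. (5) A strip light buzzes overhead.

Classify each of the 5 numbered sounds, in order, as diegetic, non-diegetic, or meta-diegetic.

(1) is meta-diegetic: a subjective body sound — Wren's private perception, inaudible to Jovan.
Sound (2): on-screen dialogue — Wren speaks and Jovan is there to hear, so diegetic.
(3) is diegetic: a till is a real object/event in the scene's world.
(4) score with no on-screen or off-screen source; it exists for the audience alone → non-diegetic.
(5) is diegetic: it's the actual ambient sound of the location.

meta-diegetic, diegetic, diegetic, non-diegetic, diegetic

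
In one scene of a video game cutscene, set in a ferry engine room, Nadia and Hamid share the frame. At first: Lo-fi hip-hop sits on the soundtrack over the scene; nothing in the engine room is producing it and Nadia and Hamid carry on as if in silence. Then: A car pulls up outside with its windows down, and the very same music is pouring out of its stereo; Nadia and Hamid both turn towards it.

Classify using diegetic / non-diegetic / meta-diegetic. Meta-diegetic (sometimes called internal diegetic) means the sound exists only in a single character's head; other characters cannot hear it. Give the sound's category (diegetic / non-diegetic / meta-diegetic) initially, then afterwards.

Initially: no in-world source exists and no character can hear it — underscore → non-diegetic.
Afterwards: the car stereo is now a real source in the story world and the characters hear it → diegetic.

non-diegetic, diegetic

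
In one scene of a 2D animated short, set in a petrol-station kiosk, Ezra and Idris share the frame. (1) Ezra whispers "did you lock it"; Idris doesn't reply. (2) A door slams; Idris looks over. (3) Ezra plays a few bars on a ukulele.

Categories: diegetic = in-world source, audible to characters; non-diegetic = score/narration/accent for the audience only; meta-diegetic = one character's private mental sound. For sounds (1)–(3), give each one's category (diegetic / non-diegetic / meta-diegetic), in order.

diegetic, diegetic, diegetic

Sound (1): spoken by a character present in the story world, so diegetic.
Sound (2): the sound comes from a door physically present in the location, so diegetic.
(3) Ezra is producing the music live, in the story world → diegetic.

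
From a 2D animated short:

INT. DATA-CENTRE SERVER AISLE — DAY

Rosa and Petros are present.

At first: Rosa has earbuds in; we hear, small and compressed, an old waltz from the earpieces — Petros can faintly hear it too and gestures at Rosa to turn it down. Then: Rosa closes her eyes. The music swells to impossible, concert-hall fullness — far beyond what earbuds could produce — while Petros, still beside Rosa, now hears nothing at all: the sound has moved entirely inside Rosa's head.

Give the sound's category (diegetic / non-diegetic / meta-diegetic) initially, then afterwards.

diegetic, meta-diegetic

Initially: the earbuds are a physical source both characters can hear → diegetic.
Afterwards: the music now exists only as Rosa's subjective experience; Petros can no longer hear it → meta-diegetic.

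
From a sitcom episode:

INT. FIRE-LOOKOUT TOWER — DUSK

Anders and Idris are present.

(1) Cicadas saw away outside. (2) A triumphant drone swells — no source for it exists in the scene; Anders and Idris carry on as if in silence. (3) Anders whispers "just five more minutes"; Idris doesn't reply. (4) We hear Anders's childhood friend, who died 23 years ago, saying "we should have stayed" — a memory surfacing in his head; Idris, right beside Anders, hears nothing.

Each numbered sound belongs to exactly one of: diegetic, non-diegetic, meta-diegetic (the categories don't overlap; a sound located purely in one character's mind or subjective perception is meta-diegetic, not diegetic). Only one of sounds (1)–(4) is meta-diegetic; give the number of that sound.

4

(1) ambient/room sound belonging to the story's physical space → diegetic.
(2) is non-diegetic: nothing in the cab produces it and the characters don't hear it — pure soundtrack.
Sound (3): on-screen dialogue — Anders speaks and Idris is there to hear, so diegetic.
(4) it's Anders's recollection rendered as sound; the other character can't hear it → meta-diegetic.
Only (4) is meta-diegetic.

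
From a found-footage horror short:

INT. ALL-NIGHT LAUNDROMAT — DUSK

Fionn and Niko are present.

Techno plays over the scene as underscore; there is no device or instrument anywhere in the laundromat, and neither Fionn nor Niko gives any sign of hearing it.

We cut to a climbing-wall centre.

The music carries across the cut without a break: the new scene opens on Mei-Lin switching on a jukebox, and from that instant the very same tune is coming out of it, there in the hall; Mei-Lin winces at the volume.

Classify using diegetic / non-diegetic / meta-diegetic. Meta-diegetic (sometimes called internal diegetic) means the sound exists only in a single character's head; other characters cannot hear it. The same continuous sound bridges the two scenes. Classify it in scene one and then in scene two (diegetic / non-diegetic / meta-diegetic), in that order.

Scene one: there's no in-world source anywhere and no character hears it — underscore for the audience only → non-diegetic.
Scene two: once Mei-Lin turns on a jukebox, the music has a real source in the story world and Mei-Lin reacts to it → diegetic.

non-diegetic, diegetic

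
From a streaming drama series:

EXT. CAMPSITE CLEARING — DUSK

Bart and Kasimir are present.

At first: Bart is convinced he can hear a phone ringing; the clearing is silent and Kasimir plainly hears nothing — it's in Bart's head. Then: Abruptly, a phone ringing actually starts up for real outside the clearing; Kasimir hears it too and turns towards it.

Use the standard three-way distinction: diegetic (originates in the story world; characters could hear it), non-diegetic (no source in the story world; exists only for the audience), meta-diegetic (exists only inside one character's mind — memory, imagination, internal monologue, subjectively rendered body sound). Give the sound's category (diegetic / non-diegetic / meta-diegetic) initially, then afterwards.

Initially: only Bart 'hears' it — imagined, in his mind → meta-diegetic.
Afterwards: now there's a real external source and Kasimir hears it too — in the story world → diegetic.

meta-diegetic, diegetic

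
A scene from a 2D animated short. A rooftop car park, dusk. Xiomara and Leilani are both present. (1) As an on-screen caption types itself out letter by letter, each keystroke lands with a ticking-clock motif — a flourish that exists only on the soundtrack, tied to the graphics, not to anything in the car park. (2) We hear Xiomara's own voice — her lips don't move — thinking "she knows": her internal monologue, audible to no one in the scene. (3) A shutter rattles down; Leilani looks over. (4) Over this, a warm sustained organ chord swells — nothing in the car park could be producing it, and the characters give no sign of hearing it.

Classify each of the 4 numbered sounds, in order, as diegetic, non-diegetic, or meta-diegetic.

(1) sound married to a title/caption — outside the diegesis by definition → non-diegetic.
Sound (2): it's Xiomara's unspoken thought, heard only by the audience via her subjectivity, so meta-diegetic.
(3) a shutter is a real object/event in the scene's world → diegetic.
Sound (4): nothing in the car park produces it and the characters don't hear it — pure soundtrack, so non-diegetic.

non-diegetic, meta-diegetic, diegetic, non-diegetic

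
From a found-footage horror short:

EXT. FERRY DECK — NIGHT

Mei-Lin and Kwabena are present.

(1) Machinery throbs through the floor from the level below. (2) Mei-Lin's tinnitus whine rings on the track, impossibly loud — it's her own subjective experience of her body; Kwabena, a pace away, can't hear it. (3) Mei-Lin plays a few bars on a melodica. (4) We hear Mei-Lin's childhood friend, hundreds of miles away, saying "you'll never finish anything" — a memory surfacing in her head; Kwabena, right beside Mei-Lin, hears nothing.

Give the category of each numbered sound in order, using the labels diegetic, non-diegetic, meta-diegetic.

diegetic, meta-diegetic, diegetic, meta-diegetic

(1) machinery is part of the location's real environment → diegetic.
(2) it's Mei-Lin's internal bodily sensation rendered as sound; only Mei-Lin 'hears' it → meta-diegetic.
(3) is diegetic: the instrument and the performer are both in the scene.
Sound (4): a remembered line, private to Mei-Lin — not present in the room, not audible to Kwabena, so meta-diegetic.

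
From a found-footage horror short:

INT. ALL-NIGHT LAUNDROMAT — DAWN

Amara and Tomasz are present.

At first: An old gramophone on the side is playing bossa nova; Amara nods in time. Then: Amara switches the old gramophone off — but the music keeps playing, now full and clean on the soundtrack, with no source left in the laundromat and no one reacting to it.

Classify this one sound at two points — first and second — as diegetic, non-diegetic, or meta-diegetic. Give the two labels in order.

diegetic, non-diegetic

First: an old gramophone is a real in-scene source and Amara reacts to it → diegetic.
Second: there is no longer any in-world source and no one can hear it — it has become underscore → non-diegetic.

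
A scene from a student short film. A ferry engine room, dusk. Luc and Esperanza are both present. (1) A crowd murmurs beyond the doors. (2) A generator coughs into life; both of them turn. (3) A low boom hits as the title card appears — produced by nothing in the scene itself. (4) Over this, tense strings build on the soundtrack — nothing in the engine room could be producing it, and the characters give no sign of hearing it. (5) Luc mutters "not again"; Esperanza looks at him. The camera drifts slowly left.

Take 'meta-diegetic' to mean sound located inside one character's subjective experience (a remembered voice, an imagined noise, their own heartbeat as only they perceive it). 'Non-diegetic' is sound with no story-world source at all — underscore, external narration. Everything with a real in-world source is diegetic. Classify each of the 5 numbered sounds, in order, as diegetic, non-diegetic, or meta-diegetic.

diegetic, diegetic, non-diegetic, non-diegetic, diegetic

(1) a crowd is part of the location's real environment → diegetic.
Sound (2): an in-world source (a generator); characters could hear it, so diegetic.
(3) it's a sound-design accent with no in-world source; no one in the scene can hear it → non-diegetic.
(4) it has no source in the story world and no character can hear it — it's underscore → non-diegetic.
(5) is diegetic: Luc is a character speaking aloud in the scene.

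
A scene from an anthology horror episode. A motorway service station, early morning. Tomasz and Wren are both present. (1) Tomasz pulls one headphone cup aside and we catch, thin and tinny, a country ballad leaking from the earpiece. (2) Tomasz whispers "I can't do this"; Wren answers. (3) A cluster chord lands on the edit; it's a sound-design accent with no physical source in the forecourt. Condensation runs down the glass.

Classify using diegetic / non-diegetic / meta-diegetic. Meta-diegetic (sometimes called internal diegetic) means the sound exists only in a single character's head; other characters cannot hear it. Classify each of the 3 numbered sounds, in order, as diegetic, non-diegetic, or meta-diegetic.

Sound (1): the headphones are an on-screen source, so diegetic.
(2) spoken by a character present in the story world → diegetic.
(3) it's a sound-design accent with no in-world source; no one in the scene can hear it → non-diegetic.

diegetic, diegetic, non-diegetic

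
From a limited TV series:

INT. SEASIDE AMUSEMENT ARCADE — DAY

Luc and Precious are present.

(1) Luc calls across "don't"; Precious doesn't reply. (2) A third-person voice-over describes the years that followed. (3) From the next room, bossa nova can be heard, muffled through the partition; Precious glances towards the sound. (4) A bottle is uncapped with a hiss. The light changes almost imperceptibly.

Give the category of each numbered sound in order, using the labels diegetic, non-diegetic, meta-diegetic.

Sound (1): Luc is a character speaking aloud in the scene, so diegetic.
(2) is non-diegetic: external voice-over — not a character, not heard by anyone in the scene.
Sound (3): off-screen diegetic: the source is out of frame but still in the story's space, so diegetic.
(4) is diegetic: a bottle is a real object/event in the scene's world.

diegetic, non-diegetic, diegetic, diegetic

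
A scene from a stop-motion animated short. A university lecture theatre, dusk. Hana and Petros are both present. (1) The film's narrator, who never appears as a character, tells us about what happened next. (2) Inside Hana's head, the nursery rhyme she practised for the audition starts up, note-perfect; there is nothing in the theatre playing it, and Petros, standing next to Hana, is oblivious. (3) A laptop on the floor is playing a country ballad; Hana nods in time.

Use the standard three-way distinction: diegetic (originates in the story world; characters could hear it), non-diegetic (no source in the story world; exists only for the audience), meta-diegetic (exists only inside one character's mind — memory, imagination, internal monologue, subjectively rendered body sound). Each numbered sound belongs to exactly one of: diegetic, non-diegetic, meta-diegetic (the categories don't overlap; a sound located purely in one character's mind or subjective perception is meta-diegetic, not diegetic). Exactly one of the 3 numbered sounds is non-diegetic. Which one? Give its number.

Sound (1): external voice-over — not a character, not heard by anyone in the scene, so non-diegetic.
(2) the music is a memory playing inside Hana's mind alone; no real-world source, Petros can't hear it → meta-diegetic.
(3) the music comes from an on-screen device that Hana responds to → diegetic.
Only (1) is non-diegetic.

1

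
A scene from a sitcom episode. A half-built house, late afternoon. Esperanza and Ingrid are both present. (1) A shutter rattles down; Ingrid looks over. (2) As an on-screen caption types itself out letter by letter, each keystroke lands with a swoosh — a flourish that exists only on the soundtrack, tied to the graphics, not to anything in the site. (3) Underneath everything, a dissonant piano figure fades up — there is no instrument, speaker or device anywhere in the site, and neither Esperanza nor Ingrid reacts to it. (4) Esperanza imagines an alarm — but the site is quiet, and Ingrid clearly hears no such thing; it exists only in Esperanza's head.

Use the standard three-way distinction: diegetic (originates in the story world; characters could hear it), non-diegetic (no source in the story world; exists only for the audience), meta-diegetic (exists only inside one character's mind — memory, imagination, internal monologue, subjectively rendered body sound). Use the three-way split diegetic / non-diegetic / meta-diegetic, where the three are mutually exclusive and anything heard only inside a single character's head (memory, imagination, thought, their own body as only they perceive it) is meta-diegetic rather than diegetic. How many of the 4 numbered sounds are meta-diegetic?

(1) is diegetic: an in-world source (a shutter); characters could hear it.
Sound (2): it accompanies on-screen graphics, not anything inside the story world, so non-diegetic.
(3) is non-diegetic: score with no on-screen or off-screen source; it exists for the audience alone.
(4) is meta-diegetic: Esperanza alone 'hears' it — an imagined sound, not present in the space.
So 1 of the 4 is meta-diegetic: (4).

1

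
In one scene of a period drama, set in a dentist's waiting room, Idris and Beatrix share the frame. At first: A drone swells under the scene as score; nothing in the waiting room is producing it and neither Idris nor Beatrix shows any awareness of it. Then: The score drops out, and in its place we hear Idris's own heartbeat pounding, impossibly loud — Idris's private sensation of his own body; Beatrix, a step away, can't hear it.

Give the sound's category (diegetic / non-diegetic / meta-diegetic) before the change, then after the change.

Before the change: underscore with no in-world source, inaudible to the characters → non-diegetic.
After the change: the body sound is Idris's subjective perception alone — Beatrix can't hear it → meta-diegetic.

non-diegetic, meta-diegetic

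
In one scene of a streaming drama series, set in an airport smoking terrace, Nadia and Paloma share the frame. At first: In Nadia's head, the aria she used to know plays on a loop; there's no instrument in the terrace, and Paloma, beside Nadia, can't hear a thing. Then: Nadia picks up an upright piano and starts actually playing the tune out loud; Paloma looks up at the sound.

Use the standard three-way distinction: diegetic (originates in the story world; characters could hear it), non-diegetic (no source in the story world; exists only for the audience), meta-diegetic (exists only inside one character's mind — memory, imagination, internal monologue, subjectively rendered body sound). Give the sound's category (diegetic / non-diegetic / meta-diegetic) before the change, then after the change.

meta-diegetic, diegetic

Before the change: the tune exists only as Nadia's private memory; Paloma can't hear it → meta-diegetic.
After the change: Nadia is now producing it live on an upright piano, in the room, and Paloma hears it → diegetic.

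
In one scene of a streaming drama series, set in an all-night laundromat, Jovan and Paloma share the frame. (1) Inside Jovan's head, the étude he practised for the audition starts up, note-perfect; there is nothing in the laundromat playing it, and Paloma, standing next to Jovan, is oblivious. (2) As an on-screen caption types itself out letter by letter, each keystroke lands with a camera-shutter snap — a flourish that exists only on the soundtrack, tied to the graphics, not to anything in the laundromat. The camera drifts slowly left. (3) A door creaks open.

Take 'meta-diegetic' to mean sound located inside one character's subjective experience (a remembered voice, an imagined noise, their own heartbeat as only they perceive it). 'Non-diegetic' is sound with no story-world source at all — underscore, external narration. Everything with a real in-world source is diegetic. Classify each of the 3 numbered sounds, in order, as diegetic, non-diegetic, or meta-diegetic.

(1) is meta-diegetic: it lives in Jovan's subjectivity, not in the laundromat.
Sound (2): the caption isn't part of the story world, so neither is the sound tied to it, so non-diegetic.
(3) is diegetic: the sound comes from a door physically present in the location.

meta-diegetic, non-diegetic, diegetic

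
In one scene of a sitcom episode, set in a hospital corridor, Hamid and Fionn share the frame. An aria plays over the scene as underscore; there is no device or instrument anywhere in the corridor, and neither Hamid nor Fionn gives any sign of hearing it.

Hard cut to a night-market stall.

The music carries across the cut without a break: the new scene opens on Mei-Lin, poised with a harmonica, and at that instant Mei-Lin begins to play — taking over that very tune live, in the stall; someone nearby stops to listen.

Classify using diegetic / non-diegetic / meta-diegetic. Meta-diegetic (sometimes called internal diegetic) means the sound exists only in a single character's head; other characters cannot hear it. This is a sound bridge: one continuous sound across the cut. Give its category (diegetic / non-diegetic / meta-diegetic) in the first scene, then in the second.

non-diegetic, diegetic

Scene one: there's no in-world source anywhere and no character hears it — underscore for the audience only → non-diegetic.
Scene two: from the moment Mei-Lin starts playing, the tune is being performed on a harmonica inside the story world and another character hears it → diegetic.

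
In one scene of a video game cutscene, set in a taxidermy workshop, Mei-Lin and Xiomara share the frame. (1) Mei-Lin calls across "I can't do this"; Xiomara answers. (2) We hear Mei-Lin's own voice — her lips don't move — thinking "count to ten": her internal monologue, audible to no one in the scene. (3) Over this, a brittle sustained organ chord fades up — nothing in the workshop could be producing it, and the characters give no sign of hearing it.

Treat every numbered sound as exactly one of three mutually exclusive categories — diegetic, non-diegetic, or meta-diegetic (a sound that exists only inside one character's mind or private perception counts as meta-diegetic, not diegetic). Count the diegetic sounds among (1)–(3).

1

Sound (1): spoken by a character present in the story world, so diegetic.
(2) is meta-diegetic: Mei-Lin's thought-voice: a private mental sound no other character can hear.
Sound (3): score with no on-screen or off-screen source; it exists for the audience alone, so non-diegetic.
So 1 of the 3 is diegetic: (1).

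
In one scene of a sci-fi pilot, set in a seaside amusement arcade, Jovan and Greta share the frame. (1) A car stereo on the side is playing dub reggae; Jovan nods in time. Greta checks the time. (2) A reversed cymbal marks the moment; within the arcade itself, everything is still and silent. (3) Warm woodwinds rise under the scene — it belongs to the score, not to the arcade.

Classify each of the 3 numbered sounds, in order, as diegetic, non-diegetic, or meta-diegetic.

diegetic, non-diegetic, non-diegetic

(1) is diegetic: source music from a car stereo, which exists in the story world.
(2) it's a sound-design accent with no in-world source; no one in the scene can hear it → non-diegetic.
Sound (3): score with no on-screen or off-screen source; it exists for the audience alone, so non-diegetic.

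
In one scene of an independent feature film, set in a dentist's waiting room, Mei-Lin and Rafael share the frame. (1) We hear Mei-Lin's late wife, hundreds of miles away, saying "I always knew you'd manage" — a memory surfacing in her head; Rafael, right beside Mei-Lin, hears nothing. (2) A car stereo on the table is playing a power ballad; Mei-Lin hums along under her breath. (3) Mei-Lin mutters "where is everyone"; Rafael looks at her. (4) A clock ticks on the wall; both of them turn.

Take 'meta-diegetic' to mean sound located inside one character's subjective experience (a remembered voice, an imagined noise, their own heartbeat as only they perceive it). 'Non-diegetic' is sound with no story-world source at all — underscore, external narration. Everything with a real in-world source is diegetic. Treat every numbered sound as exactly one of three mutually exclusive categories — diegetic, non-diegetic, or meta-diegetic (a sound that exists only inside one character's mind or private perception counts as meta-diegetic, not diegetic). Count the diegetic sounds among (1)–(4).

(1) a remembered line, private to Mei-Lin — not present in the room, not audible to Rafael → meta-diegetic.
(2) a car stereo is a physical source in the scene and Mei-Lin reacts to it → diegetic.
(3) is diegetic: on-screen dialogue — Mei-Lin speaks and Rafael is there to hear.
(4) is diegetic: the sound comes from a clock physically present in the location.
Diegetic: (2), (3), (4) — that's 3.

3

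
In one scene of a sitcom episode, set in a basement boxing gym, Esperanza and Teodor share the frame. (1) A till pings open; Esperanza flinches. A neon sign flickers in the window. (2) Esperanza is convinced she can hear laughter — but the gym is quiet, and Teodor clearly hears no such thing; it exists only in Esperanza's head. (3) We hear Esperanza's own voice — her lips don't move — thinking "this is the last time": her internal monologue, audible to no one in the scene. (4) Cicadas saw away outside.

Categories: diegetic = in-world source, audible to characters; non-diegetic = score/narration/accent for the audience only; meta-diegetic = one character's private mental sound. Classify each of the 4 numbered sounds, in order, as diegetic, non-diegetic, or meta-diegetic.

diegetic, meta-diegetic, meta-diegetic, diegetic

(1) is diegetic: the sound comes from a till physically present in the location.
(2) Esperanza alone 'hears' it — an imagined sound, not present in the space → meta-diegetic.
(3) is meta-diegetic: it's Esperanza's unspoken thought, heard only by the audience via her subjectivity.
Sound (4): cicadas is part of the location's real environment, so diegetic.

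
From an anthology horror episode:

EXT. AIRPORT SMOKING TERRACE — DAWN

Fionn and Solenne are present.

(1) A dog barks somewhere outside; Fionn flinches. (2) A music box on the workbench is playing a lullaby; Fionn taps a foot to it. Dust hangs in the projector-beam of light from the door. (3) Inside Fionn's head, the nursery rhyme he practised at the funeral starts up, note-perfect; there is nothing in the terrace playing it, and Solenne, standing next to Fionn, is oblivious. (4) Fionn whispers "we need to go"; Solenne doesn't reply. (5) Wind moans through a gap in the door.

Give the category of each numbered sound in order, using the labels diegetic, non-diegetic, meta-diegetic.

diegetic, diegetic, meta-diegetic, diegetic, diegetic

(1) is diegetic: the sound comes from a dog physically present in the location.
(2) is diegetic: a music box is a physical source in the scene and Fionn reacts to it.
(3) remembered music, private to Fionn — Solenne is oblivious because it isn't in the room → meta-diegetic.
Sound (4): Fionn is a character speaking aloud in the scene, so diegetic.
Sound (5): it's the actual ambient sound of the location, so diegetic.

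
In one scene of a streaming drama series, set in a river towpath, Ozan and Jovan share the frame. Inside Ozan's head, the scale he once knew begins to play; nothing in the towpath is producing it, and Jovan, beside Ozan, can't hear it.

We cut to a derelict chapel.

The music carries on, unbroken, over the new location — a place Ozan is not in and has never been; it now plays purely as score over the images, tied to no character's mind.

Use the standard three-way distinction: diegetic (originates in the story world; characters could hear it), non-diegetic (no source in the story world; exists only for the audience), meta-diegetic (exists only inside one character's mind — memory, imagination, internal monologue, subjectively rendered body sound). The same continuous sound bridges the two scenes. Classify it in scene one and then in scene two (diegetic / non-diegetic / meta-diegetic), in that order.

meta-diegetic, non-diegetic

Scene one: the music exists only inside Ozan's mind; Jovan can't hear it → meta-diegetic.
Scene two: it's detached from Ozan entirely and plays over unrelated images with no in-world source — conventional underscore → non-diegetic.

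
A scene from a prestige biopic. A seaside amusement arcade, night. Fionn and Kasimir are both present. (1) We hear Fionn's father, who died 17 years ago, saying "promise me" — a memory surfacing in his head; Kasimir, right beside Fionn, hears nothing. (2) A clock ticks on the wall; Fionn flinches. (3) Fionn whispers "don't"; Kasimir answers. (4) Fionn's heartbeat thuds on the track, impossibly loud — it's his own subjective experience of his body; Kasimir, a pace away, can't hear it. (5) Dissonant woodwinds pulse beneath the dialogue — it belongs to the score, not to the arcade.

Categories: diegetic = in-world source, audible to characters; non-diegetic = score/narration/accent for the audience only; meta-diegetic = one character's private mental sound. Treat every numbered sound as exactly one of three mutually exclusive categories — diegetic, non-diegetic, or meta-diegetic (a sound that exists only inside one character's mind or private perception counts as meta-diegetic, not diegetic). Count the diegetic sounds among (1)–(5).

2

(1) is meta-diegetic: a remembered line, private to Fionn — not present in the room, not audible to Kasimir.
(2) is diegetic: a clock is a real object/event in the scene's world.
(3) Fionn is a character speaking aloud in the scene → diegetic.
Sound (4): it's Fionn's internal bodily sensation rendered as sound; only Fionn 'hears' it, so meta-diegetic.
Sound (5): it has no source in the story world and no character can hear it — it's underscore, so non-diegetic.
Diegetic: (2), (3) — that's 2.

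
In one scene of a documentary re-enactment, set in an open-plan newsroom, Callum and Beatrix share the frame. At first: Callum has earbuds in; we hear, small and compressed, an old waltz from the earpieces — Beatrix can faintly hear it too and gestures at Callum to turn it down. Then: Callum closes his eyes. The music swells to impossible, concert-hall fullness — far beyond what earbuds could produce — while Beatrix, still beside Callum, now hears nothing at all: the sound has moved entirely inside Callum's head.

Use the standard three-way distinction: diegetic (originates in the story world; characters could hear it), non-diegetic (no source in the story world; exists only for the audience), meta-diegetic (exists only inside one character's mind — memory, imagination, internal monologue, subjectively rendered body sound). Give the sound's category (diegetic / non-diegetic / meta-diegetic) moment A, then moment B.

Moment A: the earbuds are a physical source both characters can hear → diegetic.
Moment B: the music now exists only as Callum's subjective experience; Beatrix can no longer hear it → meta-diegetic.

diegetic, meta-diegetic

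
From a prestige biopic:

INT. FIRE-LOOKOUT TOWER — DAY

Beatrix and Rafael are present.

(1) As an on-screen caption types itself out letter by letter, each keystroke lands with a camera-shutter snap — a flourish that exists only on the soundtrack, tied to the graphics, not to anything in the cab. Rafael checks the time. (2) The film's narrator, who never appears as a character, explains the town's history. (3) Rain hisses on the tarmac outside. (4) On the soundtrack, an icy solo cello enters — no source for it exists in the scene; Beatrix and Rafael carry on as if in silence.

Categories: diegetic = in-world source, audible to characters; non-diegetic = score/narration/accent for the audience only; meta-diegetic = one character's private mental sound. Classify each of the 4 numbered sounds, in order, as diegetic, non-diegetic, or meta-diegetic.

Sound (1): it accompanies on-screen graphics, not anything inside the story world, so non-diegetic.
(2) commentary laid over the scene from outside the fiction → non-diegetic.
(3) it's the actual ambient sound of the location → diegetic.
Sound (4): it has no source in the story world and no character can hear it — it's underscore, so non-diegetic.

non-diegetic, non-diegetic, diegetic, non-diegetic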